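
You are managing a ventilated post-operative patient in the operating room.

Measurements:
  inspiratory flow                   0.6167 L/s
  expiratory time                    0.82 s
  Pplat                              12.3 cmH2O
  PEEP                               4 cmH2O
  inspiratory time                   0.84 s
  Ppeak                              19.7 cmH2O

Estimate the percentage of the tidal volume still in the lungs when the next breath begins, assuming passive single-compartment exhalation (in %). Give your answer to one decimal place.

33.5

Vt = flow × Ti = 0.6167 L/s × 0.84 s × 1000 mL/L = 518.03 mL.
R = (PIP − Pplat)/V̇ = (19.7 − 12.3) / 0.6167 = 7.4/0.6167 = 11.999 cmH2O·s/L.
C = Vt/(Pplat − PEEP) = 518.03 / (12.3 − 4) = 518.03/8.3 = 62.413 mL/cmH2O.
τ = R × C = 11.999 × 0.06241 L/cmH2O = 0.7489 s.
Fraction remaining at end-expiration = e^(−Te/τ) = e^(−0.82/0.7489) = 0.3346 → 33.46%.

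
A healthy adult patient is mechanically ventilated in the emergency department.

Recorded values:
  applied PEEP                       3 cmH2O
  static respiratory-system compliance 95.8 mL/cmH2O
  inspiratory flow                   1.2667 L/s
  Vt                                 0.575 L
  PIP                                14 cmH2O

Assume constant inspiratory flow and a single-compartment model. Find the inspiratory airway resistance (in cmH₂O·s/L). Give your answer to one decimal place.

3.9

Equation of motion (constant flow): PIP = Vt/C + R·V̇ + PEEP.
R·V̇ = PIP − Vt/C − PEEP = 14 − 575/95.8 − 3 = 14 − 6.002 − 3 = 4.998 cmH2O.
R = 4.998 / 1.2667 = 3.946 cmH2O·s/L.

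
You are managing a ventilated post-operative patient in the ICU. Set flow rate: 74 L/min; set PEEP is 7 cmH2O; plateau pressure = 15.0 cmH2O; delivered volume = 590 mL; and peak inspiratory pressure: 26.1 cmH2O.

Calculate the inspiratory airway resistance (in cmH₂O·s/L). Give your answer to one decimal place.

Flow: 74 L/min ÷ 60 = 1.2333 L/s.
Raw = (PIP − Pplat) / flow = (26.1 − 15.0) / 1.2333 = 11.1 / 1.2333 = 9.0 cmH2O·s/L.

9.0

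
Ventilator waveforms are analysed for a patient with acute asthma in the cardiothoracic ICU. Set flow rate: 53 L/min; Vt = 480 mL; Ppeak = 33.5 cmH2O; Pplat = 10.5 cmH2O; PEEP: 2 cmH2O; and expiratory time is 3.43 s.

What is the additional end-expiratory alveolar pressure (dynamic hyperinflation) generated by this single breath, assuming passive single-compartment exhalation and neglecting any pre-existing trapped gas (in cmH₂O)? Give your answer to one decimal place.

0.8

Flow: 53 L/min ÷ 60 = 0.8833 L/s.
R = (PIP − Pplat)/V̇ = (33.5 − 10.5) / 0.8833 = 23.0/0.8833 = 26.039 cmH2O·s/L.
C = Vt/(Pplat − PEEP) = 480.0 / (10.5 − 2) = 480.0/8.5 = 56.471 mL/cmH2O.
τ = R × C = 26.039 × 0.05647 L/cmH2O = 1.47 s.
Fraction remaining = e^(−Te/τ) = e^(−3.43/1.47) = 0.09697; trapped volume = 480.0 × 0.09697 = 46.546 mL.
Additional alveolar pressure from trapping ≈ V_trapped / C = 46.546 / 56.471 = 0.8242 cmH2O.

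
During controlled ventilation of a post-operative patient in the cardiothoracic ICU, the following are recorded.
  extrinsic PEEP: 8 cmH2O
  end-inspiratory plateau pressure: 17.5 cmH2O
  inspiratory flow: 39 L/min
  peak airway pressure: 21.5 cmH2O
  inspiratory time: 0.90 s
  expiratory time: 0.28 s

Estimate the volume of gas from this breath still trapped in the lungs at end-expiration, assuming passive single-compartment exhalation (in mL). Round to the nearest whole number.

279

Flow: 39 L/min ÷ 60 = 0.65 L/s.
Vt = flow × Ti = 0.65 L/s × 0.90 s × 1000 mL/L = 585.0 mL.
R = (PIP − Pplat)/V̇ = (21.5 − 17.5) / 0.65 = 4.0/0.65 = 6.154 cmH2O·s/L.
C = Vt/(Pplat − PEEP) = 585.0 / (17.5 − 8) = 585.0/9.5 = 61.579 mL/cmH2O.
τ = R × C = 6.154 × 0.06158 L/cmH2O = 0.379 s.
Fraction remaining = e^(−Te/τ) = e^(−0.28/0.379) = 0.4777.
Trapped volume = 585.0 × 0.4777 = 279.45 mL.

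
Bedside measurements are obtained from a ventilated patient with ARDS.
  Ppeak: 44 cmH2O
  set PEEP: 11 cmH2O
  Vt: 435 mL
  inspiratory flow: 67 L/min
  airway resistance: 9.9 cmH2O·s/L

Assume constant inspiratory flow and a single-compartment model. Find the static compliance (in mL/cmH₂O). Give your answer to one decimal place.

19.8

Flow: 67 L/min ÷ 60 = 1.1167 L/s.
Equation of motion (constant flow): PIP = Vt/C + R·V̇ + PEEP.
Vt/C = PIP − R·V̇ − PEEP = 44 − 9.9×1.1167 − 11 = 44 − 11.055 − 11 = 21.945 cmH2O.
C = Vt / 21.945 = 435 / 21.945 = 19.822 mL/cmH2O.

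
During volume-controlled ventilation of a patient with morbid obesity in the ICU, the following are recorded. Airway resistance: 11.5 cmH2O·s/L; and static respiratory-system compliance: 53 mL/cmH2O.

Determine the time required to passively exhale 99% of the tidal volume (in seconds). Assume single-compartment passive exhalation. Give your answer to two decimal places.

2.81

τ = R × C = 11.5 × 53 mL/cmH2O = 11.5 × 0.053 L/cmH2O = 0.6095 s.
Exhaled fraction f = 1 − e^(−t/τ) → t = −τ·ln(1 − f) = −0.6095·ln(0.01) = 2.807 s.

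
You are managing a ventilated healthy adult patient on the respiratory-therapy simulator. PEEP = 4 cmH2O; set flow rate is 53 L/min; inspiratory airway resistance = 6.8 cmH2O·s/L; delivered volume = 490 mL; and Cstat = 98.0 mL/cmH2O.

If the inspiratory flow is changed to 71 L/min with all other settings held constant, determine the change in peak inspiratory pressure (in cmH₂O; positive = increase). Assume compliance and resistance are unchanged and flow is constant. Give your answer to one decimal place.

Flow: 53 L/min ÷ 60 = 0.8833 L/s.
New flow: 71 L/min ÷ 60 = 1.1833 L/s.
PIP = Vt/C + R·V̇ + PEEP (constant-flow equation of motion).
Only the resistive term changes: ΔPIP = R × ΔV̇ = 6.8 × (1.1833 − 0.8833) = 6.8 × 0.3 = 2.04 cmH2O.

2.0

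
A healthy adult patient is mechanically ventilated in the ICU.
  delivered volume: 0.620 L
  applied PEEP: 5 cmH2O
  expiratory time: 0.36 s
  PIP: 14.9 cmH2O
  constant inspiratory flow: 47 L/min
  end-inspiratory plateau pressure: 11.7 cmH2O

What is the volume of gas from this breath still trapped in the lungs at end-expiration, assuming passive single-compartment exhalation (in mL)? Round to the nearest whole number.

Flow: 47 L/min ÷ 60 = 0.7833 L/s.
R = (PIP − Pplat)/V̇ = (14.9 − 11.7) / 0.7833 = 3.2/0.7833 = 4.085 cmH2O·s/L.
C = Vt/(Pplat − PEEP) = 620.0 / (11.7 − 5) = 620.0/6.7 = 92.537 mL/cmH2O.
τ = R × C = 4.085 × 0.09254 L/cmH2O = 0.378 s.
Fraction remaining = e^(−Te/τ) = e^(−0.36/0.378) = 0.3858.
Trapped volume = 620.0 × 0.3858 = 239.2 mL.

239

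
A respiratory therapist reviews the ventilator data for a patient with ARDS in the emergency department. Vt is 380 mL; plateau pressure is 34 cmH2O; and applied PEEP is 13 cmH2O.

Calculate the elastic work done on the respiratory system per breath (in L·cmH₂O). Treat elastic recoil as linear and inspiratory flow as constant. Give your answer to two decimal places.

Elastic work ≈ ½ × (Pplat − PEEP) × Vt = 0.5 × (34 − 13) × 0.380 L = 0.5 × 21.0 × 0.380 = 3.99 L·cmH2O.

3.99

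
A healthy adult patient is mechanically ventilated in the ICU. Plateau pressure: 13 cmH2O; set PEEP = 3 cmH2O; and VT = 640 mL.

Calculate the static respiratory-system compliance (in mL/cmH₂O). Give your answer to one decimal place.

64.0

Cstat = Vt / (Pplat − PEEP) = 640 / (13 − 3) = 640 / 10.0 = 64.0 mL/cmH2O.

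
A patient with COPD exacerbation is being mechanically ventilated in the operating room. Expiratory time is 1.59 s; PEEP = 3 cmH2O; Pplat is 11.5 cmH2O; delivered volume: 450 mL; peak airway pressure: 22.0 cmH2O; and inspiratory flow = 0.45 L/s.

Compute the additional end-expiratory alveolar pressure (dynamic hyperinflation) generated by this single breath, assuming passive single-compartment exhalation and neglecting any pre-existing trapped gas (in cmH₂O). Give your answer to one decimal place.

2.3

R = (PIP − Pplat)/V̇ = (22.0 − 11.5) / 0.45 = 10.5/0.45 = 23.333 cmH2O·s/L.
C = Vt/(Pplat − PEEP) = 450.0 / (11.5 − 3) = 450.0/8.5 = 52.941 mL/cmH2O.
τ = R × C = 23.333 × 0.05294 L/cmH2O = 1.235 s.
Fraction remaining = e^(−Te/τ) = e^(−1.59/1.235) = 0.276; trapped volume = 450.0 × 0.276 = 124.2 mL.
Additional alveolar pressure from trapping ≈ V_trapped / C = 124.2 / 52.941 = 2.346 cmH2O.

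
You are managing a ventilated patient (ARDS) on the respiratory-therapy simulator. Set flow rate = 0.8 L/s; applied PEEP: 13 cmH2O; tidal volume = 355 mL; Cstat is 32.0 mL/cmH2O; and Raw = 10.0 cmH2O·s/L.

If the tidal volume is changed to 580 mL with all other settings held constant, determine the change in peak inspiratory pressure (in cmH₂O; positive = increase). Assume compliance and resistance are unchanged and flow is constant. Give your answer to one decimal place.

PIP = Vt/C + R·V̇ + PEEP (constant-flow equation of motion).
Only the elastic term changes: ΔPIP = ΔVt / C = (580 − 355) / 32.0 = 7.031 cmH2O.

7.0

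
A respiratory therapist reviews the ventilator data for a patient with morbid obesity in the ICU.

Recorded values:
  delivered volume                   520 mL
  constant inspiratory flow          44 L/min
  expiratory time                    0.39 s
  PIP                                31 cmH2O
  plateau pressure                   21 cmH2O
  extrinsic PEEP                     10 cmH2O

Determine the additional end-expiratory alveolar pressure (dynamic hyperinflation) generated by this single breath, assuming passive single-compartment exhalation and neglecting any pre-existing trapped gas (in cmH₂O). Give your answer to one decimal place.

6.0

Flow: 44 L/min ÷ 60 = 0.7333 L/s.
R = (PIP − Pplat)/V̇ = (31 − 21) / 0.7333 = 10.0/0.7333 = 13.637 cmH2O·s/L.
C = Vt/(Pplat − PEEP) = 520.0 / (21 − 10) = 520.0/11.0 = 47.273 mL/cmH2O.
τ = R × C = 13.637 × 0.04727 L/cmH2O = 0.6446 s.
Fraction remaining = e^(−Te/τ) = e^(−0.39/0.6446) = 0.5461; trapped volume = 520.0 × 0.5461 = 283.97 mL.
Additional alveolar pressure from trapping ≈ V_trapped / C = 283.97 / 47.273 = 6.007 cmH2O.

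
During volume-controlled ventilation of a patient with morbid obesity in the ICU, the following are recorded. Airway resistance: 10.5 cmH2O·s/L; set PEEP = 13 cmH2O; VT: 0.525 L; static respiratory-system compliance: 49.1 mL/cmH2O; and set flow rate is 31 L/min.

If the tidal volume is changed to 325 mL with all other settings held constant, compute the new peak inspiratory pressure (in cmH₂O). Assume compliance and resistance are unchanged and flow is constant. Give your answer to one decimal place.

Flow: 31 L/min ÷ 60 = 0.5167 L/s.
PIP = Vt/C + R·V̇ + PEEP (constant-flow equation of motion).
Only the elastic term changes: ΔPIP = ΔVt / C = (325 − 525) / 49.1 = -4.073 cmH2O.
Original PIP = 525/49.1 + 10.5×0.5167 + 13 = 29.118 cmH2O; new PIP = 29.118 + (-4.073) = 25.045 cmH2O.

25.0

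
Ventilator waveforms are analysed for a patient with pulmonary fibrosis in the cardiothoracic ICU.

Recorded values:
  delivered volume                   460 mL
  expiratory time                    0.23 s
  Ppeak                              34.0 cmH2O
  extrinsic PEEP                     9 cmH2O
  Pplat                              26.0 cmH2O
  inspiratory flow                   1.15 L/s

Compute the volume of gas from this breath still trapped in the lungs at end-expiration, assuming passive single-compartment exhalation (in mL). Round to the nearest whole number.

136

R = (PIP − Pplat)/V̇ = (34.0 − 26.0) / 1.15 = 8.0/1.15 = 6.957 cmH2O·s/L.
C = Vt/(Pplat − PEEP) = 460.0 / (26.0 − 9) = 460.0/17.0 = 27.059 mL/cmH2O.
τ = R × C = 6.957 × 0.02706 L/cmH2O = 0.1883 s.
Fraction remaining = e^(−Te/τ) = e^(−0.23/0.1883) = 0.2948.
Trapped volume = 460.0 × 0.2948 = 135.61 mL.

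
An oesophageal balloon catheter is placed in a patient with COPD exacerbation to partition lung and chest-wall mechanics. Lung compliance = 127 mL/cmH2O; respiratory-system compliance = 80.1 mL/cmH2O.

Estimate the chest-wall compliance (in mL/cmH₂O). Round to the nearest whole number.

1/Ccw = 1/Crs − 1/CL.
1/Ccw = 1/80.1 − 1/127 = 0.00461.
Ccw = 216.92 mL/cmH2O.

217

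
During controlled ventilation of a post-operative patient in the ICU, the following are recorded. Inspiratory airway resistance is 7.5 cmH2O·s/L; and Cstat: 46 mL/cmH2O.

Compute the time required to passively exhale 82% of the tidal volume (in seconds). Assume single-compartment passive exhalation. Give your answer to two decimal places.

0.59

τ = R × C = 7.5 × 46 mL/cmH2O = 7.5 × 0.046 L/cmH2O = 0.345 s.
Exhaled fraction f = 1 − e^(−t/τ) → t = −τ·ln(1 − f) = −0.345·ln(0.18) = 0.5916 s.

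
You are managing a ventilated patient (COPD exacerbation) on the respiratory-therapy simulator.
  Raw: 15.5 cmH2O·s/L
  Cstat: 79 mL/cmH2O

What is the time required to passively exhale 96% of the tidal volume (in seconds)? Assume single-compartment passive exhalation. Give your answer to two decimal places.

τ = R × C = 15.5 × 79 mL/cmH2O = 15.5 × 0.079 L/cmH2O = 1.225 s.
Exhaled fraction f = 1 − e^(−t/τ) → t = −τ·ln(1 − f) = −1.225·ln(0.04) = 3.943 s.

3.94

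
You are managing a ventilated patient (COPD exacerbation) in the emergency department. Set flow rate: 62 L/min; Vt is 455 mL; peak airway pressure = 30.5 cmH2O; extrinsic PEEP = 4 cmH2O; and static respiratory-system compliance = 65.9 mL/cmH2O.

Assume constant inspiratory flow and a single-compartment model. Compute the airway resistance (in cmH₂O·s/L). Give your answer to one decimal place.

Flow: 62 L/min ÷ 60 = 1.0333 L/s.
Equation of motion (constant flow): PIP = Vt/C + R·V̇ + PEEP.
R·V̇ = PIP − Vt/C − PEEP = 30.5 − 455/65.9 − 4 = 30.5 − 6.904 − 4 = 19.596 cmH2O.
R = 19.596 / 1.0333 = 18.964 cmH2O·s/L.

19.0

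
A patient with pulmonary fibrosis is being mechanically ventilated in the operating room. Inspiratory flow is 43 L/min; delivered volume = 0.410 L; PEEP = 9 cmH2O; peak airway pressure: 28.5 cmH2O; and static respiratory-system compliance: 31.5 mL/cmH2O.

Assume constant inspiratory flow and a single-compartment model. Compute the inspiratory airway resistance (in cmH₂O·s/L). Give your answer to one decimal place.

Flow: 43 L/min ÷ 60 = 0.7167 L/s.
Equation of motion (constant flow): PIP = Vt/C + R·V̇ + PEEP.
R·V̇ = PIP − Vt/C − PEEP = 28.5 − 410/31.5 − 9 = 28.5 − 13.016 − 9 = 6.484 cmH2O.
R = 6.484 / 0.7167 = 9.047 cmH2O·s/L.

9.0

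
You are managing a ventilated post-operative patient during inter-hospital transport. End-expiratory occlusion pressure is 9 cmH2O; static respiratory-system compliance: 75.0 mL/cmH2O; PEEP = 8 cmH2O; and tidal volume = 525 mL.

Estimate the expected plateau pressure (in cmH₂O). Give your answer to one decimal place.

End-expiratory occlusion gives total PEEP = 9 cmH2O (intrinsic PEEP = 9 − 8 = 1). Use total PEEP for the elastic gradient.
Pplat = PEEPtotal + Vt / Cstat = 9 + 525 / 75.0 = 9 + 7.0 = 16.0 cmH2O.

16.0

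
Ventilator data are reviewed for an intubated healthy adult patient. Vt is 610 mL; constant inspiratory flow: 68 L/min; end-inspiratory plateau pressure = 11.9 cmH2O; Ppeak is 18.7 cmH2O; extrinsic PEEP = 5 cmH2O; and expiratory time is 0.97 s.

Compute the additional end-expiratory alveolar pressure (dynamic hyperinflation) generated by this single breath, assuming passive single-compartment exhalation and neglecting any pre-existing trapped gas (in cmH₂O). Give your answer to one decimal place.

1.1

Flow: 68 L/min ÷ 60 = 1.1333 L/s.
R = (PIP − Pplat)/V̇ = (18.7 − 11.9) / 1.1333 = 6.8/1.1333 = 6.0 cmH2O·s/L.
C = Vt/(Pplat − PEEP) = 610.0 / (11.9 − 5) = 610.0/6.9 = 88.406 mL/cmH2O.
τ = R × C = 6.0 × 0.08841 L/cmH2O = 0.5305 s.
Fraction remaining = e^(−Te/τ) = e^(−0.97/0.5305) = 0.1607; trapped volume = 610.0 × 0.1607 = 98.027 mL.
Additional alveolar pressure from trapping ≈ V_trapped / C = 98.027 / 88.406 = 1.109 cmH2O.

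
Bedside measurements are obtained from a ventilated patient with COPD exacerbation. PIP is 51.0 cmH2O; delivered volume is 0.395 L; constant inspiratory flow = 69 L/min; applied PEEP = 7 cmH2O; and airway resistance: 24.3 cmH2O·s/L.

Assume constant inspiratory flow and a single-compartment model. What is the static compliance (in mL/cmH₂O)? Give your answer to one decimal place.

Flow: 69 L/min ÷ 60 = 1.15 L/s.
Equation of motion (constant flow): PIP = Vt/C + R·V̇ + PEEP.
Vt/C = PIP − R·V̇ − PEEP = 51.0 − 24.3×1.15 − 7 = 51.0 − 27.945 − 7 = 16.055 cmH2O.
C = Vt / 16.055 = 395 / 16.055 = 24.603 mL/cmH2O.

24.6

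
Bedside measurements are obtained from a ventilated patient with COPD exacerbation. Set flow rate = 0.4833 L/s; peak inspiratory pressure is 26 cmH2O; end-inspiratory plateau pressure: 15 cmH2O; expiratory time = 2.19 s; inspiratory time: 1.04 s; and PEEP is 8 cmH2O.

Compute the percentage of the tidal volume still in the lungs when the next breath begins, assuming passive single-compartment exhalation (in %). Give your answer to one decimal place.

26.2

Vt = flow × Ti = 0.4833 L/s × 1.04 s × 1000 mL/L = 502.63 mL.
R = (PIP − Pplat)/V̇ = (26 − 15) / 0.4833 = 11.0/0.4833 = 22.76 cmH2O·s/L.
C = Vt/(Pplat − PEEP) = 502.63 / (15 − 8) = 502.63/7.0 = 71.804 mL/cmH2O.
τ = R × C = 22.76 × 0.0718 L/cmH2O = 1.634 s.
Fraction remaining at end-expiration = e^(−Te/τ) = e^(−2.19/1.634) = 0.2618 → 26.18%.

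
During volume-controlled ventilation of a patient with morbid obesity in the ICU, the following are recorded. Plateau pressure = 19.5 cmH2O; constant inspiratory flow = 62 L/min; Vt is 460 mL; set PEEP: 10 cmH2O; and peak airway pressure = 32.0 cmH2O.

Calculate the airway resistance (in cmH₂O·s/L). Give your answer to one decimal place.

Flow: 62 L/min ÷ 60 = 1.0333 L/s.
Raw = (PIP − Pplat) / flow = (32.0 − 19.5) / 1.0333 = 12.5 / 1.0333 = 12.097 cmH2O·s/L.

12.1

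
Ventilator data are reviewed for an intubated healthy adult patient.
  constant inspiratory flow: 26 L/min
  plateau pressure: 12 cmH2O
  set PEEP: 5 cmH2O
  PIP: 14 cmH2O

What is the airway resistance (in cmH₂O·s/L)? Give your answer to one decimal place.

4.6

Flow: 26 L/min ÷ 60 = 0.4333 L/s.
Raw = (PIP − Pplat) / flow = (14 − 12) / 0.4333 = 2.0 / 0.4333 = 4.616 cmH2O·s/L.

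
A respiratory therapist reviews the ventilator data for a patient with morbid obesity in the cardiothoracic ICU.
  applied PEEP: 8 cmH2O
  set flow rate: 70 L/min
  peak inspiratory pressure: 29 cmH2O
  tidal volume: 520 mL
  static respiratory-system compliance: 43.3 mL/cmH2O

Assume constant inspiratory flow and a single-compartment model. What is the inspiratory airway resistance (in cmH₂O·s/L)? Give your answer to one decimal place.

Flow: 70 L/min ÷ 60 = 1.1667 L/s.
Equation of motion (constant flow): PIP = Vt/C + R·V̇ + PEEP.
R·V̇ = PIP − Vt/C − PEEP = 29 − 520/43.3 − 8 = 29 − 12.009 − 8 = 8.991 cmH2O.
R = 8.991 / 1.1667 = 7.706 cmH2O·s/L.

7.7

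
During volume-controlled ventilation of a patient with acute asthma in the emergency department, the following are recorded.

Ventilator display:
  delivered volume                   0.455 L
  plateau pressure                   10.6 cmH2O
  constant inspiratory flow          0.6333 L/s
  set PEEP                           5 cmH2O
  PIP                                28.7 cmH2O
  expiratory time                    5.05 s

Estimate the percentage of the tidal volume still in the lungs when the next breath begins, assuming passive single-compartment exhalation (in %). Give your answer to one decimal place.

R = (PIP − Pplat)/V̇ = (28.7 − 10.6) / 0.6333 = 18.1/0.6333 = 28.58 cmH2O·s/L.
C = Vt/(Pplat − PEEP) = 455.0 / (10.6 − 5) = 455.0/5.6 = 81.25 mL/cmH2O.
τ = R × C = 28.58 × 0.08125 L/cmH2O = 2.322 s.
Fraction remaining at end-expiration = e^(−Te/τ) = e^(−5.05/2.322) = 0.1136 → 11.36%.

11.4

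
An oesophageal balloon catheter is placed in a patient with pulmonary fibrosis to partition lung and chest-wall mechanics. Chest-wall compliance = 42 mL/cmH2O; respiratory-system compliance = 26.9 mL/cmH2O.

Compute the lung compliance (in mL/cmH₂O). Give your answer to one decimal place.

74.8

1/CL = 1/Crs − 1/Ccw.
1/CL = 1/26.9 − 1/42 = 0.01337.
CL = 74.794 mL/cmH2O.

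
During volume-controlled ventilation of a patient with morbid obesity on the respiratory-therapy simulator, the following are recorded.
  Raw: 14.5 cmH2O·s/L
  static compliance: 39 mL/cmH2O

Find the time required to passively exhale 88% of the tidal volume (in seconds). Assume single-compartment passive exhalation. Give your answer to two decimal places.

τ = R × C = 14.5 × 39 mL/cmH2O = 14.5 × 0.039 L/cmH2O = 0.5655 s.
Exhaled fraction f = 1 − e^(−t/τ) → t = −τ·ln(1 − f) = −0.5655·ln(0.12) = 1.199 s.

1.20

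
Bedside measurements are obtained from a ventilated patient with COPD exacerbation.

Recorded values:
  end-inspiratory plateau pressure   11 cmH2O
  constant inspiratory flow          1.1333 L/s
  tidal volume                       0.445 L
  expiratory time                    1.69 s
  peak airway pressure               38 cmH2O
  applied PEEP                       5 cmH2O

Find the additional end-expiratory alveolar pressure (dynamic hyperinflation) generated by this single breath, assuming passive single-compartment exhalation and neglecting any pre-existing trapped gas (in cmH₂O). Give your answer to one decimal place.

R = (PIP − Pplat)/V̇ = (38 − 11) / 1.1333 = 27.0/1.1333 = 23.824 cmH2O·s/L.
C = Vt/(Pplat − PEEP) = 445.0 / (11 − 5) = 445.0/6.0 = 74.167 mL/cmH2O.
τ = R × C = 23.824 × 0.07417 L/cmH2O = 1.767 s.
Fraction remaining = e^(−Te/τ) = e^(−1.69/1.767) = 0.3843; trapped volume = 445.0 × 0.3843 = 171.01 mL.
Additional alveolar pressure from trapping ≈ V_trapped / C = 171.01 / 74.167 = 2.306 cmH2O.

2.3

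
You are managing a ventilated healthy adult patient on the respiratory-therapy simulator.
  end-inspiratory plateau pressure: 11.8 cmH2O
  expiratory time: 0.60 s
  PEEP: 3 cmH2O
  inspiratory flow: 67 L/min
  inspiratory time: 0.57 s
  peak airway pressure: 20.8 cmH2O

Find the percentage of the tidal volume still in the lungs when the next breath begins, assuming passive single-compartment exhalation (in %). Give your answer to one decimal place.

Flow: 67 L/min ÷ 60 = 1.1167 L/s.
Vt = flow × Ti = 1.1167 L/s × 0.57 s × 1000 mL/L = 636.52 mL.
R = (PIP − Pplat)/V̇ = (20.8 − 11.8) / 1.1167 = 9.0/1.1167 = 8.059 cmH2O·s/L.
C = Vt/(Pplat − PEEP) = 636.52 / (11.8 − 3) = 636.52/8.8 = 72.332 mL/cmH2O.
τ = R × C = 8.059 × 0.07233 L/cmH2O = 0.5829 s.
Fraction remaining at end-expiration = e^(−Te/τ) = e^(−0.60/0.5829) = 0.3572 → 35.72%.

35.7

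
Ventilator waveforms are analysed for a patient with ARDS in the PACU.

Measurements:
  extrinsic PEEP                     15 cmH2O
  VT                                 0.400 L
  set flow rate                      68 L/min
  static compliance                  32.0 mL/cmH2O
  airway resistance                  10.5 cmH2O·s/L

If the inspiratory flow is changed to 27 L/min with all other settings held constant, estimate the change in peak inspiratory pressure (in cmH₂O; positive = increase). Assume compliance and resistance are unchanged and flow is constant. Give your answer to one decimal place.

-7.2

Flow: 68 L/min ÷ 60 = 1.1333 L/s.
New flow: 27 L/min ÷ 60 = 0.45 L/s.
PIP = Vt/C + R·V̇ + PEEP (constant-flow equation of motion).
Only the resistive term changes: ΔPIP = R × ΔV̇ = 10.5 × (0.45 − 1.1333) = 10.5 × -0.6833 = -7.175 cmH2O.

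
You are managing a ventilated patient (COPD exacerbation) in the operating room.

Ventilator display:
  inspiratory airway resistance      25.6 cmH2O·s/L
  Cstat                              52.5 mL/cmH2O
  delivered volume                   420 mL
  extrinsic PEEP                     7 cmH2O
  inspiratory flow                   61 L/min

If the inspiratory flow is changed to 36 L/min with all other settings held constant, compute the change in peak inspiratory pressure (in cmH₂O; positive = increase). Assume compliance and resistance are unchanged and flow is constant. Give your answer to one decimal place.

Flow: 61 L/min ÷ 60 = 1.0167 L/s.
New flow: 36 L/min ÷ 60 = 0.6 L/s.
PIP = Vt/C + R·V̇ + PEEP (constant-flow equation of motion).
Only the resistive term changes: ΔPIP = R × ΔV̇ = 25.6 × (0.6 − 1.0167) = 25.6 × -0.4167 = -10.668 cmH2O.

-10.7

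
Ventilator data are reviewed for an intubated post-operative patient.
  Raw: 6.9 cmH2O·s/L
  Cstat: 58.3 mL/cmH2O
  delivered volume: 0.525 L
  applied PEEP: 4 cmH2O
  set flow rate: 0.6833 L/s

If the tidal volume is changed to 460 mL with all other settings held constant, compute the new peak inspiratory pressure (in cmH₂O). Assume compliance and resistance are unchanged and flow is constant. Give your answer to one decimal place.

PIP = Vt/C + R·V̇ + PEEP (constant-flow equation of motion).
Only the elastic term changes: ΔPIP = ΔVt / C = (460 − 525) / 58.3 = -1.115 cmH2O.
Original PIP = 525/58.3 + 6.9×0.6833 + 4 = 17.72 cmH2O; new PIP = 17.72 + (-1.115) = 16.605 cmH2O.

16.6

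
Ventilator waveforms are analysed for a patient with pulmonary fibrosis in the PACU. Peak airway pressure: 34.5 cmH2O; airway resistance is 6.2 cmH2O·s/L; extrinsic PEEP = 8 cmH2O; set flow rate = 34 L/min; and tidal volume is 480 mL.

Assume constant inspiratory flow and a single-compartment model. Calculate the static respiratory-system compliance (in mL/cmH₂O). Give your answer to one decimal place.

Flow: 34 L/min ÷ 60 = 0.5667 L/s.
Equation of motion (constant flow): PIP = Vt/C + R·V̇ + PEEP.
Vt/C = PIP − R·V̇ − PEEP = 34.5 − 6.2×0.5667 − 8 = 34.5 − 3.514 − 8 = 22.986 cmH2O.
C = Vt / 22.986 = 480 / 22.986 = 20.882 mL/cmH2O.

20.9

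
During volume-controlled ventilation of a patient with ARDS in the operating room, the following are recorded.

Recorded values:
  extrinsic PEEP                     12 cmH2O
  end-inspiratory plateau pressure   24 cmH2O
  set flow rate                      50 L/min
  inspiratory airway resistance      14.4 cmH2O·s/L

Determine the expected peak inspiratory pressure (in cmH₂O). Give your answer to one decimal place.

Flow: 50 L/min ÷ 60 = 0.8333 L/s.
PIP = Pplat + Raw × flow = 24 + 14.4 × 0.8333 = 24 + 12.0 = 36.0 cmH2O.

36.0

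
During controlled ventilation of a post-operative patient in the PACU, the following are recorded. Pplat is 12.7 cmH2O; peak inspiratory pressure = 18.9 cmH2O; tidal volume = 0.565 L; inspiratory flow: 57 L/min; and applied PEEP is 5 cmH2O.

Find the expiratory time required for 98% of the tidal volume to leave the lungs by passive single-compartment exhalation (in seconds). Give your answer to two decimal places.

1.87

Flow: 57 L/min ÷ 60 = 0.95 L/s.
R = (PIP − Pplat)/V̇ = (18.9 − 12.7) / 0.95 = 6.2/0.95 = 6.526 cmH2O·s/L.
C = Vt/(Pplat − PEEP) = 565.0 / (12.7 − 5) = 565.0/7.7 = 73.377 mL/cmH2O.
τ = R × C = 6.526 × 0.07338 L/cmH2O = 0.4789 s.
t = −τ·ln(1 − 0.98) = −0.4789·ln(0.02) = 1.873 s.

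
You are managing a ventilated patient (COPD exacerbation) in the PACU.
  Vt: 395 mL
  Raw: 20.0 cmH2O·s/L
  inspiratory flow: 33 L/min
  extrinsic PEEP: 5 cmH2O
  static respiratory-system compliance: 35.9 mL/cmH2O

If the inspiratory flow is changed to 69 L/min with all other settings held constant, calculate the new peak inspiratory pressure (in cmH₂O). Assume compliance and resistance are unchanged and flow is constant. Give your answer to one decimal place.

Flow: 33 L/min ÷ 60 = 0.55 L/s.
New flow: 69 L/min ÷ 60 = 1.15 L/s.
PIP = Vt/C + R·V̇ + PEEP (constant-flow equation of motion).
Only the resistive term changes: ΔPIP = R × ΔV̇ = 20.0 × (1.15 − 0.55) = 20.0 × 0.6 = 12.0 cmH2O.
Original PIP = 395/35.9 + 20.0×0.55 + 5 = 27.003 cmH2O; new PIP = 27.003 + (12.0) = 39.003 cmH2O.

39.0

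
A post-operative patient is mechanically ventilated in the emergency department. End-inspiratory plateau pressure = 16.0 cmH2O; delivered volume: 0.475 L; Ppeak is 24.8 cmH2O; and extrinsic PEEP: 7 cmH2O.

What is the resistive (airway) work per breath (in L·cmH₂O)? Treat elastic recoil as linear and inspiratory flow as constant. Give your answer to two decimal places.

4.18

With constant inspiratory flow the resistive pressure is constant at PIP − Pplat = 24.8 − 16.0 = 8.8 cmH2O, so resistive work = 8.8 × 0.475 = 4.18 L·cmH2O.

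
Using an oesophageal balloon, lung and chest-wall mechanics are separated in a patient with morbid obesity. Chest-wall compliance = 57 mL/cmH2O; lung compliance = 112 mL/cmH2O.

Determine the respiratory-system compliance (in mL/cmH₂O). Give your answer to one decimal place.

Lung and chest wall are elastances in series: 1/Crs = 1/CL + 1/Ccw.
1/Crs = 1/112 + 1/57 = 0.02647.
Crs = 37.779 mL/cmH2O.

37.8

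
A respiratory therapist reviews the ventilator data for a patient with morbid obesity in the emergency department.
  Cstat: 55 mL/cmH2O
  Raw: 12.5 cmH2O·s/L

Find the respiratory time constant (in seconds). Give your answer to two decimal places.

τ = R × C = 12.5 × 55 mL/cmH2O = 12.5 × 0.055 L/cmH2O = 0.6875 s.

0.69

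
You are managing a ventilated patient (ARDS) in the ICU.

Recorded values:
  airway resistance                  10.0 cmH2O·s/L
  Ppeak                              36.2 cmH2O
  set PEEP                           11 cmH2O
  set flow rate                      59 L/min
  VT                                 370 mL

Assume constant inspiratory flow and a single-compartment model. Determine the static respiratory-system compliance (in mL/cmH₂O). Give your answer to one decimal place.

24.1

Flow: 59 L/min ÷ 60 = 0.9833 L/s.
Equation of motion (constant flow): PIP = Vt/C + R·V̇ + PEEP.
Vt/C = PIP − R·V̇ − PEEP = 36.2 − 10.0×0.9833 − 11 = 36.2 − 9.833 − 11 = 15.367 cmH2O.
C = Vt / 15.367 = 370 / 15.367 = 24.078 mL/cmH2O.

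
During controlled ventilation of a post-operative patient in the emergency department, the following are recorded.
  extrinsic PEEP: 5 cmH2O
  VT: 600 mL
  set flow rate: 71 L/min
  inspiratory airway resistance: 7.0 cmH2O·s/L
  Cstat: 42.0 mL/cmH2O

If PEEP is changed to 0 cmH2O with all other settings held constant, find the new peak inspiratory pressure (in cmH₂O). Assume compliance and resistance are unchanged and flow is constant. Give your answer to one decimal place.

22.6

Flow: 71 L/min ÷ 60 = 1.1833 L/s.
PIP = Vt/C + R·V̇ + PEEP (constant-flow equation of motion).
Only the baseline term changes: ΔPIP = ΔPEEP = 0 − 5 = -5.0 cmH2O.
Original PIP = 600/42.0 + 7.0×1.1833 + 5 = 27.569 cmH2O; new PIP = 27.569 + (-5.0) = 22.569 cmH2O.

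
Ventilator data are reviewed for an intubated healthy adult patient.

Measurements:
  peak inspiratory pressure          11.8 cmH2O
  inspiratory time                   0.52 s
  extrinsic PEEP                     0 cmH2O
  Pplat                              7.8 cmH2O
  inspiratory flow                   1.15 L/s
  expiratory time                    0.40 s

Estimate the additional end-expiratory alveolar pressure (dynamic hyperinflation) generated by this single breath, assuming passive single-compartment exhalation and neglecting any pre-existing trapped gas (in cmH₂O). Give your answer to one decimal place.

1.7

Vt = flow × Ti = 1.15 L/s × 0.52 s × 1000 mL/L = 598.0 mL.
R = (PIP − Pplat)/V̇ = (11.8 − 7.8) / 1.15 = 4.0/1.15 = 3.478 cmH2O·s/L.
C = Vt/(Pplat − PEEP) = 598.0 / (7.8 − 0) = 598.0/7.8 = 76.667 mL/cmH2O.
τ = R × C = 3.478 × 0.07667 L/cmH2O = 0.2667 s.
Fraction remaining = e^(−Te/τ) = e^(−0.40/0.2667) = 0.2232; trapped volume = 598.0 × 0.2232 = 133.47 mL.
Additional alveolar pressure from trapping ≈ V_trapped / C = 133.47 / 76.667 = 1.741 cmH2O.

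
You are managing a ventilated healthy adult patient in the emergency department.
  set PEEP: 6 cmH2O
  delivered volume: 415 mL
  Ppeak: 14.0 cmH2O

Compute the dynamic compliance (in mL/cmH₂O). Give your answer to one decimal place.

51.9

Dynamic compliance = Vt / (PIP − PEEP) = 415 / (14.0 − 6) = 415 / 8.0 = 51.875 mL/cmH2O.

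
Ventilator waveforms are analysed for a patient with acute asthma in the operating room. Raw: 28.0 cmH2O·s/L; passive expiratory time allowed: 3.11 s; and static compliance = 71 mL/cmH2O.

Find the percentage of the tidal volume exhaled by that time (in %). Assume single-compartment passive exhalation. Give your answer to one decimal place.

τ = R × C = 28.0 × 71 mL/cmH2O = 28.0 × 0.071 L/cmH2O = 1.988 s.
Passive exhalation: V(t)/V₀ = e^(−t/τ) = e^(−3.11/1.988) = 0.2092.
Fraction exhaled = 1 − 0.2092 = 0.7908 → 79.08%.

79.1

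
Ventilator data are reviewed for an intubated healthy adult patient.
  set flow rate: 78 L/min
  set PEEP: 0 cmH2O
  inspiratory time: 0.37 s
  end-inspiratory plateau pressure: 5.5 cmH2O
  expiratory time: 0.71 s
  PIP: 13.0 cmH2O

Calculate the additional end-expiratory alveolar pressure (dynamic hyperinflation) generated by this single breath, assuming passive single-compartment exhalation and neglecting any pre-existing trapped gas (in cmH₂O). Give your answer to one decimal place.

1.3

Flow: 78 L/min ÷ 60 = 1.3 L/s.
Vt = flow × Ti = 1.3 L/s × 0.37 s × 1000 mL/L = 481.0 mL.
R = (PIP − Pplat)/V̇ = (13.0 − 5.5) / 1.3 = 7.5/1.3 = 5.769 cmH2O·s/L.
C = Vt/(Pplat − PEEP) = 481.0 / (5.5 − 0) = 481.0/5.5 = 87.455 mL/cmH2O.
τ = R × C = 5.769 × 0.08746 L/cmH2O = 0.5046 s.
Fraction remaining = e^(−Te/τ) = e^(−0.71/0.5046) = 0.2449; trapped volume = 481.0 × 0.2449 = 117.8 mL.
Additional alveolar pressure from trapping ≈ V_trapped / C = 117.8 / 87.455 = 1.347 cmH2O.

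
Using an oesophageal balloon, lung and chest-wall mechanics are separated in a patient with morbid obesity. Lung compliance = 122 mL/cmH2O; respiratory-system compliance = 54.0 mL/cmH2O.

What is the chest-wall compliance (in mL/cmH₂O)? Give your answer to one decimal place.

1/Ccw = 1/Crs − 1/CL.
1/Ccw = 1/54.0 − 1/122 = 0.01032.
Ccw = 96.899 mL/cmH2O.

96.9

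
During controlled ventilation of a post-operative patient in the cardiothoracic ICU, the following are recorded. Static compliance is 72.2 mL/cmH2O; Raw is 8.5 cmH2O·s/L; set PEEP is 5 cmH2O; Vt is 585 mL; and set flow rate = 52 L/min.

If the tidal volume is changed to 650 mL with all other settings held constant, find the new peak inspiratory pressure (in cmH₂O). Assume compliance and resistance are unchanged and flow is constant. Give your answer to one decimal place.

21.4

Flow: 52 L/min ÷ 60 = 0.8667 L/s.
PIP = Vt/C + R·V̇ + PEEP (constant-flow equation of motion).
Only the elastic term changes: ΔPIP = ΔVt / C = (650 − 585) / 72.2 = 0.9003 cmH2O.
Original PIP = 585/72.2 + 8.5×0.8667 + 5 = 20.469 cmH2O; new PIP = 20.469 + (0.9003) = 21.369 cmH2O.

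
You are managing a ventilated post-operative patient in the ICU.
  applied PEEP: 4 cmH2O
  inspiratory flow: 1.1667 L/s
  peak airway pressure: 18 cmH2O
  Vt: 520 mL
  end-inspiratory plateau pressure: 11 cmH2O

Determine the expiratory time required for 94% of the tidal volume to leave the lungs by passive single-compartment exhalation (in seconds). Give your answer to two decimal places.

1.25

R = (PIP − Pplat)/V̇ = (18 − 11) / 1.1667 = 7.0/1.1667 = 6.0 cmH2O·s/L.
C = Vt/(Pplat − PEEP) = 520.0 / (11 − 4) = 520.0/7.0 = 74.286 mL/cmH2O.
τ = R × C = 6.0 × 0.07429 L/cmH2O = 0.4457 s.
t = −τ·ln(1 − 0.94) = −0.4457·ln(0.06) = 1.254 s.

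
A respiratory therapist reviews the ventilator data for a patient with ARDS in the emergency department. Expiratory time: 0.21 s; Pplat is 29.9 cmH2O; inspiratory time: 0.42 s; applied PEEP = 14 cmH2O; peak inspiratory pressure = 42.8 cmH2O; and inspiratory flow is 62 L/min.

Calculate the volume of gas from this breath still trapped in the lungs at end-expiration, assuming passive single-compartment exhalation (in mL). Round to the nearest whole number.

234

Flow: 62 L/min ÷ 60 = 1.0333 L/s.
Vt = flow × Ti = 1.0333 L/s × 0.42 s × 1000 mL/L = 433.99 mL.
R = (PIP − Pplat)/V̇ = (42.8 − 29.9) / 1.0333 = 12.9/1.0333 = 12.484 cmH2O·s/L.
C = Vt/(Pplat − PEEP) = 433.99 / (29.9 − 14) = 433.99/15.9 = 27.295 mL/cmH2O.
τ = R × C = 12.484 × 0.0273 L/cmH2O = 0.3408 s.
Fraction remaining = e^(−Te/τ) = e^(−0.21/0.3408) = 0.54.
Trapped volume = 433.99 × 0.54 = 234.35 mL.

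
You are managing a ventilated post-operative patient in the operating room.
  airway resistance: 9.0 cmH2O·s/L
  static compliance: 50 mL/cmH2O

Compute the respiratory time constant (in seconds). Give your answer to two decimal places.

τ = R × C = 9.0 × 50 mL/cmH2O = 9.0 × 0.050 L/cmH2O = 0.45 s.

0.45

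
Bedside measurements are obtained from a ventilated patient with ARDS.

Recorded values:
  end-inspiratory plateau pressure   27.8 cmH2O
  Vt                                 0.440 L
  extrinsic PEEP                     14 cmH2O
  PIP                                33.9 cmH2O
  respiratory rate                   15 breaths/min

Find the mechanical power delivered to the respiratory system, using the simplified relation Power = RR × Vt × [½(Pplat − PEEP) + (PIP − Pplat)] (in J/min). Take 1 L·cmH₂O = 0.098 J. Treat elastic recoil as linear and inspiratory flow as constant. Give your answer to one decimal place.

Per-breath work = Vt × [½(Pplat−PEEP) + (PIP−Pplat)] = 0.440 × [0.5×13.8 + 6.1] = 0.440 × 13.0 = 5.72 L·cmH2O.
Power = 15 × 5.72 = 85.8 L·cmH2O/min.
× 0.098 J/(L·cmH2O) → 8.408 J/min.

8.4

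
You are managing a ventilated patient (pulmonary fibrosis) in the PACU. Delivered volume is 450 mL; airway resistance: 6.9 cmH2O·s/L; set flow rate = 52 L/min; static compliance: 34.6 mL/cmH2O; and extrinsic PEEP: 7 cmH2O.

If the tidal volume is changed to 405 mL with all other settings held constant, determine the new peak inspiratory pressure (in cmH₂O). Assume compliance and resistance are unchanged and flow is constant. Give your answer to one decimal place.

24.7

Flow: 52 L/min ÷ 60 = 0.8667 L/s.
PIP = Vt/C + R·V̇ + PEEP (constant-flow equation of motion).
Only the elastic term changes: ΔPIP = ΔVt / C = (405 − 450) / 34.6 = -1.301 cmH2O.
Original PIP = 450/34.6 + 6.9×0.8667 + 7 = 25.986 cmH2O; new PIP = 25.986 + (-1.301) = 24.685 cmH2O.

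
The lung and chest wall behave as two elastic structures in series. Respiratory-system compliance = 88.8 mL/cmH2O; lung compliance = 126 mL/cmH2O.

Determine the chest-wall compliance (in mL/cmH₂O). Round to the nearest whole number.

1/Ccw = 1/Crs − 1/CL.
1/Ccw = 1/88.8 − 1/126 = 0.003325.
Ccw = 300.75 mL/cmH2O.

301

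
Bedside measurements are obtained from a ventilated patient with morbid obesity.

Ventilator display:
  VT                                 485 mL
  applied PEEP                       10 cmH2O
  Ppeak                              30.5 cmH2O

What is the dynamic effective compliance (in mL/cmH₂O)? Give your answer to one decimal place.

Dynamic compliance = Vt / (PIP − PEEP) = 485 / (30.5 − 10) = 485 / 20.5 = 23.659 mL/cmH2O.

23.7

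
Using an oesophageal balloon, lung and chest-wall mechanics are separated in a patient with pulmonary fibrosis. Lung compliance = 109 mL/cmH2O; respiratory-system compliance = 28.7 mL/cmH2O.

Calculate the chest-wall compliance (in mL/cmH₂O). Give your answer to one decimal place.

39.0

1/Ccw = 1/Crs − 1/CL.
1/Ccw = 1/28.7 − 1/109 = 0.02567.
Ccw = 38.956 mL/cmH2O.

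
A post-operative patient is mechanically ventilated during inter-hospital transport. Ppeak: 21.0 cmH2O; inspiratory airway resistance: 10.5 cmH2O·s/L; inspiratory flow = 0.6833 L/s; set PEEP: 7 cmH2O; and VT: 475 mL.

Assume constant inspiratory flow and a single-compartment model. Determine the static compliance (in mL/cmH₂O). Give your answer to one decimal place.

69.6

Equation of motion (constant flow): PIP = Vt/C + R·V̇ + PEEP.
Vt/C = PIP − R·V̇ − PEEP = 21.0 − 10.5×0.6833 − 7 = 21.0 − 7.175 − 7 = 6.825 cmH2O.
C = Vt / 6.825 = 475 / 6.825 = 69.597 mL/cmH2O.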